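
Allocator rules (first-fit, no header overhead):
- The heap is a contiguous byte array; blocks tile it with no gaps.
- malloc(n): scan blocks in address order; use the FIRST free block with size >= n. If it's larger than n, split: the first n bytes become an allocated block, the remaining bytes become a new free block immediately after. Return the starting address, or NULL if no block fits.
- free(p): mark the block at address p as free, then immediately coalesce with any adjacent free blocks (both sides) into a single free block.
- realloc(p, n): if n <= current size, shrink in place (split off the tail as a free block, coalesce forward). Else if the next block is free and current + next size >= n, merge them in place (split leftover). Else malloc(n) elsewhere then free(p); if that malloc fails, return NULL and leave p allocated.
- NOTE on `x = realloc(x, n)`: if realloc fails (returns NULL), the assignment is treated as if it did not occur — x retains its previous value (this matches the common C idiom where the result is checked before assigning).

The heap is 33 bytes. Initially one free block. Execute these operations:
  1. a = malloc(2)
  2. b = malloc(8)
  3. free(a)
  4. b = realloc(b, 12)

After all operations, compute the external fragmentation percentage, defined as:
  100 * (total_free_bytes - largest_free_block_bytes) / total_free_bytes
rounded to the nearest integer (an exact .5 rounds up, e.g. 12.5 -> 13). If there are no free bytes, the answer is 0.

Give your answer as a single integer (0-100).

Answer: 10

Derivation:
Op 1: a = malloc(2) -> a = 0; heap: [0-1 ALLOC][2-32 FREE]
Op 2: b = malloc(8) -> b = 2; heap: [0-1 ALLOC][2-9 ALLOC][10-32 FREE]
Op 3: free(a) -> (freed a); heap: [0-1 FREE][2-9 ALLOC][10-32 FREE]
Op 4: b = realloc(b, 12) -> b = 2; heap: [0-1 FREE][2-13 ALLOC][14-32 FREE]
Free blocks: [2 19] total_free=21 largest=19 -> 100*(21-19)/21 = 200/21 ≈ 9.524 -> rounds to 10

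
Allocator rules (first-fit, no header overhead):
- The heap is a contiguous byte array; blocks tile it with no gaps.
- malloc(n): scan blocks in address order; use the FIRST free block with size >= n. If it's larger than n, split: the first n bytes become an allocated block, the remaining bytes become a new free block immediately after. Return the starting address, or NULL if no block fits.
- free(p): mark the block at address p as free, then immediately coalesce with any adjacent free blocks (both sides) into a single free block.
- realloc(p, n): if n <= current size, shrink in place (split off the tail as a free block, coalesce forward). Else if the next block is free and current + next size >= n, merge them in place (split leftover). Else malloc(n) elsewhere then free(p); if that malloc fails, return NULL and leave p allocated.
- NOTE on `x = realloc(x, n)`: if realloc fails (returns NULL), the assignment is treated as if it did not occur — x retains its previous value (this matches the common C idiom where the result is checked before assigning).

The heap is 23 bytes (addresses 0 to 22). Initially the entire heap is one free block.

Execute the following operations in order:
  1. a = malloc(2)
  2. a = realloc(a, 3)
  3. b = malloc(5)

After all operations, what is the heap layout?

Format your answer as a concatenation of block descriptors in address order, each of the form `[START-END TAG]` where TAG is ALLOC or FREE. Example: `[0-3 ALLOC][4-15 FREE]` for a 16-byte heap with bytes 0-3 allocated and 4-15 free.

Op 1: a = malloc(2) -> a = 0; heap: [0-1 ALLOC][2-22 FREE]
Op 2: a = realloc(a, 3) -> a = 0; heap: [0-2 ALLOC][3-22 FREE]
Op 3: b = malloc(5) -> b = 3; heap: [0-2 ALLOC][3-7 ALLOC][8-22 FREE]

Answer: [0-2 ALLOC][3-7 ALLOC][8-22 FREE]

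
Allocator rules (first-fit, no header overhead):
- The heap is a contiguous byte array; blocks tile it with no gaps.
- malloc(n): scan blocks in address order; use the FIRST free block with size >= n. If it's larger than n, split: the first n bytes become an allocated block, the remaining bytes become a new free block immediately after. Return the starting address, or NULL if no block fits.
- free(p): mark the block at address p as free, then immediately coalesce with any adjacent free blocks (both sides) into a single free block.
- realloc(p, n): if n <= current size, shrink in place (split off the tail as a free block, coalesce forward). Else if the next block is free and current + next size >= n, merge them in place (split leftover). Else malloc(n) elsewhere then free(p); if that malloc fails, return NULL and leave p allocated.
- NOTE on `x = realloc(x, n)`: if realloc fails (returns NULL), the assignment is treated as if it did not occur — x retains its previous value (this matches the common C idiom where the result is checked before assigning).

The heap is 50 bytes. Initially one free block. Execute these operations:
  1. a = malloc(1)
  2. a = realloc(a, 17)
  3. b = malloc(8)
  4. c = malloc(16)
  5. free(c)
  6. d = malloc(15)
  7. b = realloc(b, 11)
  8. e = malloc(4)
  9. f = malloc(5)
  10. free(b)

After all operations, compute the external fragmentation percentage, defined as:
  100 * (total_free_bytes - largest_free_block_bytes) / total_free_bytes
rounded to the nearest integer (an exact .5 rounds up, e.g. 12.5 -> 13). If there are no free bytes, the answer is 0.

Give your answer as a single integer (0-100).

Op 1: a = malloc(1) -> a = 0; heap: [0-0 ALLOC][1-49 FREE]
Op 2: a = realloc(a, 17) -> a = 0; heap: [0-16 ALLOC][17-49 FREE]
Op 3: b = malloc(8) -> b = 17; heap: [0-16 ALLOC][17-24 ALLOC][25-49 FREE]
Op 4: c = malloc(16) -> c = 25; heap: [0-16 ALLOC][17-24 ALLOC][25-40 ALLOC][41-49 FREE]
Op 5: free(c) -> (freed c); heap: [0-16 ALLOC][17-24 ALLOC][25-49 FREE]
Op 6: d = malloc(15) -> d = 25; heap: [0-16 ALLOC][17-24 ALLOC][25-39 ALLOC][40-49 FREE]
Op 7: b = realloc(b, 11) -> NULL (b unchanged); heap: [0-16 ALLOC][17-24 ALLOC][25-39 ALLOC][40-49 FREE]
Op 8: e = malloc(4) -> e = 40; heap: [0-16 ALLOC][17-24 ALLOC][25-39 ALLOC][40-43 ALLOC][44-49 FREE]
Op 9: f = malloc(5) -> f = 44; heap: [0-16 ALLOC][17-24 ALLOC][25-39 ALLOC][40-43 ALLOC][44-48 ALLOC][49-49 FREE]
Op 10: free(b) -> (freed b); heap: [0-16 ALLOC][17-24 FREE][25-39 ALLOC][40-43 ALLOC][44-48 ALLOC][49-49 FREE]
Free blocks: [8 1] total_free=9 largest=8 -> 100*(9-8)/9 = 100/9 ≈ 11.111 -> rounds to 11

Answer: 11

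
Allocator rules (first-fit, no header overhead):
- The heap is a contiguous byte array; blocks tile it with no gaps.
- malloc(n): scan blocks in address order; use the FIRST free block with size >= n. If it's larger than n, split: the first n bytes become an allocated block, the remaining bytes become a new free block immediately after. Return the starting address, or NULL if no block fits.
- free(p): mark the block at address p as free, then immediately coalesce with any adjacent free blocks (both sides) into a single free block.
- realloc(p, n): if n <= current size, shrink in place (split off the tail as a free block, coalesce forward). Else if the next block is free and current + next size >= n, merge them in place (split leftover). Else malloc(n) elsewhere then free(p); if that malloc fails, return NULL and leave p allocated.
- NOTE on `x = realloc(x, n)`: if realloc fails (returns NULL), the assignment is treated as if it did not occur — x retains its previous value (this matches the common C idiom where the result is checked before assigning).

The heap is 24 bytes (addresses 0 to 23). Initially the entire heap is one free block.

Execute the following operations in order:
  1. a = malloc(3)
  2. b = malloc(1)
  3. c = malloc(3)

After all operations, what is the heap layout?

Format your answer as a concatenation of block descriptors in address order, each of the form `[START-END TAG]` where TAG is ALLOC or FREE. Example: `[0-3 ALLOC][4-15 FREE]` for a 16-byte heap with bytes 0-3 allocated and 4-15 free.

Answer: [0-2 ALLOC][3-3 ALLOC][4-6 ALLOC][7-23 FREE]

Derivation:
Op 1: a = malloc(3) -> a = 0; heap: [0-2 ALLOC][3-23 FREE]
Op 2: b = malloc(1) -> b = 3; heap: [0-2 ALLOC][3-3 ALLOC][4-23 FREE]
Op 3: c = malloc(3) -> c = 4; heap: [0-2 ALLOC][3-3 ALLOC][4-6 ALLOC][7-23 FREE]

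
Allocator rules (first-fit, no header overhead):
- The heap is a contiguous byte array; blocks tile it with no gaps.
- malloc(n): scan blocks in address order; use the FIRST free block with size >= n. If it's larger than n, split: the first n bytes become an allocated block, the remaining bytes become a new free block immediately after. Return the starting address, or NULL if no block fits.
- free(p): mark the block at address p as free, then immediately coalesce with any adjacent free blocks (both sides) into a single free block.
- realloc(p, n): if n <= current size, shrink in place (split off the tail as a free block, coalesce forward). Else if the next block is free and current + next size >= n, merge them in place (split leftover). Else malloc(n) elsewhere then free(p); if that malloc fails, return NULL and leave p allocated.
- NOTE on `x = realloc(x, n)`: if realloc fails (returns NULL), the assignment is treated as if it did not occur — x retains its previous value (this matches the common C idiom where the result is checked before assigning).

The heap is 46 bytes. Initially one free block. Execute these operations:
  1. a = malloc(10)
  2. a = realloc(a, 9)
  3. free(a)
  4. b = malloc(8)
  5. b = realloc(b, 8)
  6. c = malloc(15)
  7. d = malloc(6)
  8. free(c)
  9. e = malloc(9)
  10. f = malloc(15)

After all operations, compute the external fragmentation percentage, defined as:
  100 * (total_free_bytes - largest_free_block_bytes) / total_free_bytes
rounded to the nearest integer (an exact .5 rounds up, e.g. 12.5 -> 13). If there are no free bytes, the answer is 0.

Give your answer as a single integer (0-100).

Answer: 25

Derivation:
Op 1: a = malloc(10) -> a = 0; heap: [0-9 ALLOC][10-45 FREE]
Op 2: a = realloc(a, 9) -> a = 0; heap: [0-8 ALLOC][9-45 FREE]
Op 3: free(a) -> (freed a); heap: [0-45 FREE]
Op 4: b = malloc(8) -> b = 0; heap: [0-7 ALLOC][8-45 FREE]
Op 5: b = realloc(b, 8) -> b = 0; heap: [0-7 ALLOC][8-45 FREE]
Op 6: c = malloc(15) -> c = 8; heap: [0-7 ALLOC][8-22 ALLOC][23-45 FREE]
Op 7: d = malloc(6) -> d = 23; heap: [0-7 ALLOC][8-22 ALLOC][23-28 ALLOC][29-45 FREE]
Op 8: free(c) -> (freed c); heap: [0-7 ALLOC][8-22 FREE][23-28 ALLOC][29-45 FREE]
Op 9: e = malloc(9) -> e = 8; heap: [0-7 ALLOC][8-16 ALLOC][17-22 FREE][23-28 ALLOC][29-45 FREE]
Op 10: f = malloc(15) -> f = 29; heap: [0-7 ALLOC][8-16 ALLOC][17-22 FREE][23-28 ALLOC][29-43 ALLOC][44-45 FREE]
Free blocks: [6 2] total_free=8 largest=6 -> 100*(8-6)/8 = 200/8 = 25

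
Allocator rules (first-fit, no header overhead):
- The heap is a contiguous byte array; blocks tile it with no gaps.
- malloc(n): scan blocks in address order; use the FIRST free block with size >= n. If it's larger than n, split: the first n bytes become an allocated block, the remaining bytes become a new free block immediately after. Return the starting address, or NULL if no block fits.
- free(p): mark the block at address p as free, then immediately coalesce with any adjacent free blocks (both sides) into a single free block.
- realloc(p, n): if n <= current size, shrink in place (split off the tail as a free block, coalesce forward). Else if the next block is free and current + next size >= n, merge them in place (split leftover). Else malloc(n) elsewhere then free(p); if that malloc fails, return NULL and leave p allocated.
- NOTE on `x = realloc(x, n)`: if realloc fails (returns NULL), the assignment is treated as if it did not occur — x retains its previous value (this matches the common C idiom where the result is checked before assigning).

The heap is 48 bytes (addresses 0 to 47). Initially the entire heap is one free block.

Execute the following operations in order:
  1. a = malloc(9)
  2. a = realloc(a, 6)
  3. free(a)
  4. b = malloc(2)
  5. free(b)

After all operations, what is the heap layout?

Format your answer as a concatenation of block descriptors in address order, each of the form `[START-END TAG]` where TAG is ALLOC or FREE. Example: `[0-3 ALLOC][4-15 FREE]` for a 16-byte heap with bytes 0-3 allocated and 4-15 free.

Answer: [0-47 FREE]

Derivation:
Op 1: a = malloc(9) -> a = 0; heap: [0-8 ALLOC][9-47 FREE]
Op 2: a = realloc(a, 6) -> a = 0; heap: [0-5 ALLOC][6-47 FREE]
Op 3: free(a) -> (freed a); heap: [0-47 FREE]
Op 4: b = malloc(2) -> b = 0; heap: [0-1 ALLOC][2-47 FREE]
Op 5: free(b) -> (freed b); heap: [0-47 FREE]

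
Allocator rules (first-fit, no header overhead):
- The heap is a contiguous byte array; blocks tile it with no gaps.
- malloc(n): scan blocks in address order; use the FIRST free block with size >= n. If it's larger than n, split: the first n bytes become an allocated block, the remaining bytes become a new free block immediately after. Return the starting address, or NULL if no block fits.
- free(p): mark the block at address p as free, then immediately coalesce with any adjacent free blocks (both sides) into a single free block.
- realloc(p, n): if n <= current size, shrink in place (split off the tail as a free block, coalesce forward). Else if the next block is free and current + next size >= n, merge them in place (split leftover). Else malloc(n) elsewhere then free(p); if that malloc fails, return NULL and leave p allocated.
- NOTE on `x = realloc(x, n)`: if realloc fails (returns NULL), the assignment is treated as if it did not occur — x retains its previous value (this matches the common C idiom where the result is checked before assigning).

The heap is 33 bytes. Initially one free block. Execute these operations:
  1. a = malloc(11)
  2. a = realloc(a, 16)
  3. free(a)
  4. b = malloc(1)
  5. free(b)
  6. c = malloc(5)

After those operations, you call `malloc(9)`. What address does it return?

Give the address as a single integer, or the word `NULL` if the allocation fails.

Answer: 5

Derivation:
Op 1: a = malloc(11) -> a = 0; heap: [0-10 ALLOC][11-32 FREE]
Op 2: a = realloc(a, 16) -> a = 0; heap: [0-15 ALLOC][16-32 FREE]
Op 3: free(a) -> (freed a); heap: [0-32 FREE]
Op 4: b = malloc(1) -> b = 0; heap: [0-0 ALLOC][1-32 FREE]
Op 5: free(b) -> (freed b); heap: [0-32 FREE]
Op 6: c = malloc(5) -> c = 0; heap: [0-4 ALLOC][5-32 FREE]
malloc(9): first-fit scan over [0-4 ALLOC][5-32 FREE] -> 5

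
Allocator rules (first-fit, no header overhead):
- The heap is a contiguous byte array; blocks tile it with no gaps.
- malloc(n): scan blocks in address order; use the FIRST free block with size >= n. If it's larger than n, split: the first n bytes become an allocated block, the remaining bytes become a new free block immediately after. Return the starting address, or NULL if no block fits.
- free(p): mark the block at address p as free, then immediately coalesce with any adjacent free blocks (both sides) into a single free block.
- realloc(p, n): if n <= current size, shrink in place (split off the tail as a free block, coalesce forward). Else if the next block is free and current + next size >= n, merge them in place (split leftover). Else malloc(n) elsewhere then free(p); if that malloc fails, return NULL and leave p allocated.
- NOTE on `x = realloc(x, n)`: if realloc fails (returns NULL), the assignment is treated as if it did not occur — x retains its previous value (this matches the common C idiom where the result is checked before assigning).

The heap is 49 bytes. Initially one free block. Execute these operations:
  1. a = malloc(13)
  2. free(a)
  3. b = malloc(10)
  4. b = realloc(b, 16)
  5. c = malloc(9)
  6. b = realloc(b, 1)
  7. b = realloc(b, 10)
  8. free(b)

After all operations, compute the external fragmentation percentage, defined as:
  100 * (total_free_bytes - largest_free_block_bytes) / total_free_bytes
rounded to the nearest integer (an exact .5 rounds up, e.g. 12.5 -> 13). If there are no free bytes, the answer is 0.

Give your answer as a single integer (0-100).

Op 1: a = malloc(13) -> a = 0; heap: [0-12 ALLOC][13-48 FREE]
Op 2: free(a) -> (freed a); heap: [0-48 FREE]
Op 3: b = malloc(10) -> b = 0; heap: [0-9 ALLOC][10-48 FREE]
Op 4: b = realloc(b, 16) -> b = 0; heap: [0-15 ALLOC][16-48 FREE]
Op 5: c = malloc(9) -> c = 16; heap: [0-15 ALLOC][16-24 ALLOC][25-48 FREE]
Op 6: b = realloc(b, 1) -> b = 0; heap: [0-0 ALLOC][1-15 FREE][16-24 ALLOC][25-48 FREE]
Op 7: b = realloc(b, 10) -> b = 0; heap: [0-9 ALLOC][10-15 FREE][16-24 ALLOC][25-48 FREE]
Op 8: free(b) -> (freed b); heap: [0-15 FREE][16-24 ALLOC][25-48 FREE]
Free blocks: [16 24] total_free=40 largest=24 -> 100*(40-24)/40 = 1600/40 = 40

Answer: 40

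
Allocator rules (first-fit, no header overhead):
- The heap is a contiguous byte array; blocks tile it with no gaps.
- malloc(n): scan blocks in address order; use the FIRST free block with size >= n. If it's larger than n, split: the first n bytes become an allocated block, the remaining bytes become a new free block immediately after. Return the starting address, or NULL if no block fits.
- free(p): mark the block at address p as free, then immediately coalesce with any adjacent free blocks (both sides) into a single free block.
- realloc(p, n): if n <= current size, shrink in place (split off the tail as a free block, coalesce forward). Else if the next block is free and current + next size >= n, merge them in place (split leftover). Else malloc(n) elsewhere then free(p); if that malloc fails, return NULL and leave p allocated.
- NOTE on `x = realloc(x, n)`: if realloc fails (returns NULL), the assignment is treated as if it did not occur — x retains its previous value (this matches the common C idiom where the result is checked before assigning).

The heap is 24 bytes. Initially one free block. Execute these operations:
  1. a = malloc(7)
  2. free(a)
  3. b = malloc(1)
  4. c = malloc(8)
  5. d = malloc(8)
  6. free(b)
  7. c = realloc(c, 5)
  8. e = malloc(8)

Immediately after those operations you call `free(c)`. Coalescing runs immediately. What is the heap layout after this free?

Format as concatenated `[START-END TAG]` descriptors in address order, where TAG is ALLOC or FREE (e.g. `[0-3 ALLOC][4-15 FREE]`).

Answer: [0-8 FREE][9-16 ALLOC][17-23 FREE]

Derivation:
Op 1: a = malloc(7) -> a = 0; heap: [0-6 ALLOC][7-23 FREE]
Op 2: free(a) -> (freed a); heap: [0-23 FREE]
Op 3: b = malloc(1) -> b = 0; heap: [0-0 ALLOC][1-23 FREE]
Op 4: c = malloc(8) -> c = 1; heap: [0-0 ALLOC][1-8 ALLOC][9-23 FREE]
Op 5: d = malloc(8) -> d = 9; heap: [0-0 ALLOC][1-8 ALLOC][9-16 ALLOC][17-23 FREE]
Op 6: free(b) -> (freed b); heap: [0-0 FREE][1-8 ALLOC][9-16 ALLOC][17-23 FREE]
Op 7: c = realloc(c, 5) -> c = 1; heap: [0-0 FREE][1-5 ALLOC][6-8 FREE][9-16 ALLOC][17-23 FREE]
Op 8: e = malloc(8) -> e = NULL; heap: [0-0 FREE][1-5 ALLOC][6-8 FREE][9-16 ALLOC][17-23 FREE]
free(c): c = 1 -> block [1-5 ALLOC]; mark free, coalesce with adjacent free neighbors -> [0-8 FREE][9-16 ALLOC][17-23 FREE]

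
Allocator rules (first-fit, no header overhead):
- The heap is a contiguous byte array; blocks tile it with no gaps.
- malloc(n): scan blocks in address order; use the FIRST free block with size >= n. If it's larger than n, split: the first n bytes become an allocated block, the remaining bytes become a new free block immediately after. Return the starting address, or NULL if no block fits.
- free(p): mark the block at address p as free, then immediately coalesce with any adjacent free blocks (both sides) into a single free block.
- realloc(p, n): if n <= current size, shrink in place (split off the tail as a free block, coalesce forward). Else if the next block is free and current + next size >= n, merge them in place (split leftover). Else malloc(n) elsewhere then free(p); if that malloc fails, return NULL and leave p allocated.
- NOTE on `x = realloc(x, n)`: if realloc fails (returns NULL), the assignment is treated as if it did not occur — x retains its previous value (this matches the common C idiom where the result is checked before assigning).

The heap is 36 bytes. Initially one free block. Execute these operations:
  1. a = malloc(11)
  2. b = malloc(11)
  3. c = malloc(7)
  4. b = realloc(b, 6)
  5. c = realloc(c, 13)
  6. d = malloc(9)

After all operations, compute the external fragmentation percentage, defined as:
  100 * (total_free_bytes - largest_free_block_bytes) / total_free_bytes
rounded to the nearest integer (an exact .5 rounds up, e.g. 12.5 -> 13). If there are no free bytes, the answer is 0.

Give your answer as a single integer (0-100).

Op 1: a = malloc(11) -> a = 0; heap: [0-10 ALLOC][11-35 FREE]
Op 2: b = malloc(11) -> b = 11; heap: [0-10 ALLOC][11-21 ALLOC][22-35 FREE]
Op 3: c = malloc(7) -> c = 22; heap: [0-10 ALLOC][11-21 ALLOC][22-28 ALLOC][29-35 FREE]
Op 4: b = realloc(b, 6) -> b = 11; heap: [0-10 ALLOC][11-16 ALLOC][17-21 FREE][22-28 ALLOC][29-35 FREE]
Op 5: c = realloc(c, 13) -> c = 22; heap: [0-10 ALLOC][11-16 ALLOC][17-21 FREE][22-34 ALLOC][35-35 FREE]
Op 6: d = malloc(9) -> d = NULL; heap: [0-10 ALLOC][11-16 ALLOC][17-21 FREE][22-34 ALLOC][35-35 FREE]
Free blocks: [5 1] total_free=6 largest=5 -> 100*(6-5)/6 = 100/6 ≈ 16.667 -> rounds to 17

Answer: 17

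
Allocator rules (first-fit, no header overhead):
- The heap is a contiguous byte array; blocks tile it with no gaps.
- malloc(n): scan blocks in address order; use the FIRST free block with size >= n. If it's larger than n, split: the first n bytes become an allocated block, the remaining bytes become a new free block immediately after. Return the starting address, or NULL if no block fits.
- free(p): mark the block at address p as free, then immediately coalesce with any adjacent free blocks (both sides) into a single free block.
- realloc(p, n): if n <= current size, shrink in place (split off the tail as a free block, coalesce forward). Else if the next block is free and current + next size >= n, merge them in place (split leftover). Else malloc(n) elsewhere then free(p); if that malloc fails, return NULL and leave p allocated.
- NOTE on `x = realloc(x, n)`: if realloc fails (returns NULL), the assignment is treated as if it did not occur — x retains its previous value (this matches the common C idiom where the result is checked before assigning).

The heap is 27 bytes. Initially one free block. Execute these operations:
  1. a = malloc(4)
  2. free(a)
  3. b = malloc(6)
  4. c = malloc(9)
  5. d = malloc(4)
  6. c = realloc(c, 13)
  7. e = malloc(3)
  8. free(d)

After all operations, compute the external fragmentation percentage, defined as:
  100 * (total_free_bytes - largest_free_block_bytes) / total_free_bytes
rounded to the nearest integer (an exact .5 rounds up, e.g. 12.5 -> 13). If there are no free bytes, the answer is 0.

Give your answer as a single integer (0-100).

Op 1: a = malloc(4) -> a = 0; heap: [0-3 ALLOC][4-26 FREE]
Op 2: free(a) -> (freed a); heap: [0-26 FREE]
Op 3: b = malloc(6) -> b = 0; heap: [0-5 ALLOC][6-26 FREE]
Op 4: c = malloc(9) -> c = 6; heap: [0-5 ALLOC][6-14 ALLOC][15-26 FREE]
Op 5: d = malloc(4) -> d = 15; heap: [0-5 ALLOC][6-14 ALLOC][15-18 ALLOC][19-26 FREE]
Op 6: c = realloc(c, 13) -> NULL (c unchanged); heap: [0-5 ALLOC][6-14 ALLOC][15-18 ALLOC][19-26 FREE]
Op 7: e = malloc(3) -> e = 19; heap: [0-5 ALLOC][6-14 ALLOC][15-18 ALLOC][19-21 ALLOC][22-26 FREE]
Op 8: free(d) -> (freed d); heap: [0-5 ALLOC][6-14 ALLOC][15-18 FREE][19-21 ALLOC][22-26 FREE]
Free blocks: [4 5] total_free=9 largest=5 -> 100*(9-5)/9 = 400/9 ≈ 44.444 -> rounds to 44

Answer: 44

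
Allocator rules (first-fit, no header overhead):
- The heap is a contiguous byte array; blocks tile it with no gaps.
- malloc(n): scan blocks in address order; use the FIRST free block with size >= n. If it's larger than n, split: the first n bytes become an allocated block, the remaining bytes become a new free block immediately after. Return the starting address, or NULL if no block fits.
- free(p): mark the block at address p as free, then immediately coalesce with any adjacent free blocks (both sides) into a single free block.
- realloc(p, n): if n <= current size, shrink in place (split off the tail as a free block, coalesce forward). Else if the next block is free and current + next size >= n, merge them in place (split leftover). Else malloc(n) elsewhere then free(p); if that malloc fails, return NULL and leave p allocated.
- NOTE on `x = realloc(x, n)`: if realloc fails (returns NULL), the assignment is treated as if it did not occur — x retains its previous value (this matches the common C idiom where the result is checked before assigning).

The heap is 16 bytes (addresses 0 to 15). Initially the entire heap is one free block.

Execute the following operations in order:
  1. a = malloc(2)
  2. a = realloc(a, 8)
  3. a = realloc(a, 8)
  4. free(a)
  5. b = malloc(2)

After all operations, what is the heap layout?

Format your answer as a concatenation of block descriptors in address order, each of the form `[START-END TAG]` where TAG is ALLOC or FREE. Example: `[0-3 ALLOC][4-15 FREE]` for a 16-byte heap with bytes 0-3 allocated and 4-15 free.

Op 1: a = malloc(2) -> a = 0; heap: [0-1 ALLOC][2-15 FREE]
Op 2: a = realloc(a, 8) -> a = 0; heap: [0-7 ALLOC][8-15 FREE]
Op 3: a = realloc(a, 8) -> a = 0; heap: [0-7 ALLOC][8-15 FREE]
Op 4: free(a) -> (freed a); heap: [0-15 FREE]
Op 5: b = malloc(2) -> b = 0; heap: [0-1 ALLOC][2-15 FREE]

Answer: [0-1 ALLOC][2-15 FREE]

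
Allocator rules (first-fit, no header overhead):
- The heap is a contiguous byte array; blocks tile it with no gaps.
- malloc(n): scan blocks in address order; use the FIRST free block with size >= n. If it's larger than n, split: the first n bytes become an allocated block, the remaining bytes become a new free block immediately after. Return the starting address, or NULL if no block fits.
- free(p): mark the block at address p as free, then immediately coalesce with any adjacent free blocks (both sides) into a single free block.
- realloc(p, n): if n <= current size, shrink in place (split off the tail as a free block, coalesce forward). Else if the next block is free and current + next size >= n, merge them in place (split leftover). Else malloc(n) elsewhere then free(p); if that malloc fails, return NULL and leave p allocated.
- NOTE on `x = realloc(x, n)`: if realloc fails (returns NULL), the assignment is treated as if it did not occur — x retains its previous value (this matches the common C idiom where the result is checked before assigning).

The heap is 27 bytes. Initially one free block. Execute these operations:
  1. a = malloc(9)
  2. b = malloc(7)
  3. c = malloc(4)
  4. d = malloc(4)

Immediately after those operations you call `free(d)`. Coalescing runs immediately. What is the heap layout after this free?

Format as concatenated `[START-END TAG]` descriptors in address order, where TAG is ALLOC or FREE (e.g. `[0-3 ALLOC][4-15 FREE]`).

Answer: [0-8 ALLOC][9-15 ALLOC][16-19 ALLOC][20-26 FREE]

Derivation:
Op 1: a = malloc(9) -> a = 0; heap: [0-8 ALLOC][9-26 FREE]
Op 2: b = malloc(7) -> b = 9; heap: [0-8 ALLOC][9-15 ALLOC][16-26 FREE]
Op 3: c = malloc(4) -> c = 16; heap: [0-8 ALLOC][9-15 ALLOC][16-19 ALLOC][20-26 FREE]
Op 4: d = malloc(4) -> d = 20; heap: [0-8 ALLOC][9-15 ALLOC][16-19 ALLOC][20-23 ALLOC][24-26 FREE]
free(d): d = 20 -> block [20-23 ALLOC]; mark free, coalesce with adjacent free neighbors -> [0-8 ALLOC][9-15 ALLOC][16-19 ALLOC][20-26 FREE]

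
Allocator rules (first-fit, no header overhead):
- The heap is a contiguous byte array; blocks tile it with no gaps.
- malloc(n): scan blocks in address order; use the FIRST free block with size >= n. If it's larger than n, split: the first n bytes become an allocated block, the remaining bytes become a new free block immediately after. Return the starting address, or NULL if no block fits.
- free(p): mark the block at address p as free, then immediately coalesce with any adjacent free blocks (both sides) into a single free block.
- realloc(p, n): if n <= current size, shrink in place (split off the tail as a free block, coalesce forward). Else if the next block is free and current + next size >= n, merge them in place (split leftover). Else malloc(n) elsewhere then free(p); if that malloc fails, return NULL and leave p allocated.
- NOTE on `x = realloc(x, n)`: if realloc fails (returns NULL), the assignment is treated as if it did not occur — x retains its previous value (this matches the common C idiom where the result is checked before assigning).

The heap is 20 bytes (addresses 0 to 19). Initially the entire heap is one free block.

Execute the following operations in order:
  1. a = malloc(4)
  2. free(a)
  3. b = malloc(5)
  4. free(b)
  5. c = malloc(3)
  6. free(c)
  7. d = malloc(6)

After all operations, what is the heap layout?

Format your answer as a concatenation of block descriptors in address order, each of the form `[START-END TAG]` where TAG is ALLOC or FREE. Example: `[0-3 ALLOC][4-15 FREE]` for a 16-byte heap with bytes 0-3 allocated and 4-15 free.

Answer: [0-5 ALLOC][6-19 FREE]

Derivation:
Op 1: a = malloc(4) -> a = 0; heap: [0-3 ALLOC][4-19 FREE]
Op 2: free(a) -> (freed a); heap: [0-19 FREE]
Op 3: b = malloc(5) -> b = 0; heap: [0-4 ALLOC][5-19 FREE]
Op 4: free(b) -> (freed b); heap: [0-19 FREE]
Op 5: c = malloc(3) -> c = 0; heap: [0-2 ALLOC][3-19 FREE]
Op 6: free(c) -> (freed c); heap: [0-19 FREE]
Op 7: d = malloc(6) -> d = 0; heap: [0-5 ALLOC][6-19 FREE]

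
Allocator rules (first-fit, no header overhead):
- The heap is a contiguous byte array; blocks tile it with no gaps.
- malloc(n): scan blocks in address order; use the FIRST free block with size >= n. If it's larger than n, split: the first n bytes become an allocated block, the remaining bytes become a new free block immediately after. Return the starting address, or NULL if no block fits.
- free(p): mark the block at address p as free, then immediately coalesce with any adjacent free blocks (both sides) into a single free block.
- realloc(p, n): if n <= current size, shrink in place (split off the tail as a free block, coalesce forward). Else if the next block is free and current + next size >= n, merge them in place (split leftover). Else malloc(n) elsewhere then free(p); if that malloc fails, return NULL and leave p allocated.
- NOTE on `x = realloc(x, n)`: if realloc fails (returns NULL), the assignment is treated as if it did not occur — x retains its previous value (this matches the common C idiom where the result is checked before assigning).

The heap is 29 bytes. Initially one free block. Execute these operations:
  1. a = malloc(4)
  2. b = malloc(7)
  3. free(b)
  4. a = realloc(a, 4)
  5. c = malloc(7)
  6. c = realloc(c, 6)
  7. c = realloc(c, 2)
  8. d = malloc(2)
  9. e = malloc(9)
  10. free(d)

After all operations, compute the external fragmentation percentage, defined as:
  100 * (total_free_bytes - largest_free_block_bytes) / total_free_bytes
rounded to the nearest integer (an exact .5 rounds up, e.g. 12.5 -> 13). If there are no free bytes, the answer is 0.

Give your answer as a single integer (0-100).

Answer: 14

Derivation:
Op 1: a = malloc(4) -> a = 0; heap: [0-3 ALLOC][4-28 FREE]
Op 2: b = malloc(7) -> b = 4; heap: [0-3 ALLOC][4-10 ALLOC][11-28 FREE]
Op 3: free(b) -> (freed b); heap: [0-3 ALLOC][4-28 FREE]
Op 4: a = realloc(a, 4) -> a = 0; heap: [0-3 ALLOC][4-28 FREE]
Op 5: c = malloc(7) -> c = 4; heap: [0-3 ALLOC][4-10 ALLOC][11-28 FREE]
Op 6: c = realloc(c, 6) -> c = 4; heap: [0-3 ALLOC][4-9 ALLOC][10-28 FREE]
Op 7: c = realloc(c, 2) -> c = 4; heap: [0-3 ALLOC][4-5 ALLOC][6-28 FREE]
Op 8: d = malloc(2) -> d = 6; heap: [0-3 ALLOC][4-5 ALLOC][6-7 ALLOC][8-28 FREE]
Op 9: e = malloc(9) -> e = 8; heap: [0-3 ALLOC][4-5 ALLOC][6-7 ALLOC][8-16 ALLOC][17-28 FREE]
Op 10: free(d) -> (freed d); heap: [0-3 ALLOC][4-5 ALLOC][6-7 FREE][8-16 ALLOC][17-28 FREE]
Free blocks: [2 12] total_free=14 largest=12 -> 100*(14-12)/14 = 200/14 ≈ 14.286 -> rounds to 14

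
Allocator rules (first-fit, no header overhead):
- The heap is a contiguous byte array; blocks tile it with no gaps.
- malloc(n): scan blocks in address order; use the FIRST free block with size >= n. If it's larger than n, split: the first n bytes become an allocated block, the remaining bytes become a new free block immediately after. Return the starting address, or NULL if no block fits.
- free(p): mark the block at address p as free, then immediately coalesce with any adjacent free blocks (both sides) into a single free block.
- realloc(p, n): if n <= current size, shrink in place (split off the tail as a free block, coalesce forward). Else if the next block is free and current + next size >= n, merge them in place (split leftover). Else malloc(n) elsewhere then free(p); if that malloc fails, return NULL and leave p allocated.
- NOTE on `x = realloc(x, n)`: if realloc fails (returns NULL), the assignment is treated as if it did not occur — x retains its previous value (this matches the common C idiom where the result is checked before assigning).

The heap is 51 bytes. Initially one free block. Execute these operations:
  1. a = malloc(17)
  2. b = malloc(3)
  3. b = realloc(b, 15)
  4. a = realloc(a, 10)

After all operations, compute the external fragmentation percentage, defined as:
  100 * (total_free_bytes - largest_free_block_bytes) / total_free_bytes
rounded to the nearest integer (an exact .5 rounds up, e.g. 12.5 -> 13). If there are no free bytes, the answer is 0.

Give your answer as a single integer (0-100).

Answer: 27

Derivation:
Op 1: a = malloc(17) -> a = 0; heap: [0-16 ALLOC][17-50 FREE]
Op 2: b = malloc(3) -> b = 17; heap: [0-16 ALLOC][17-19 ALLOC][20-50 FREE]
Op 3: b = realloc(b, 15) -> b = 17; heap: [0-16 ALLOC][17-31 ALLOC][32-50 FREE]
Op 4: a = realloc(a, 10) -> a = 0; heap: [0-9 ALLOC][10-16 FREE][17-31 ALLOC][32-50 FREE]
Free blocks: [7 19] total_free=26 largest=19 -> 100*(26-19)/26 = 700/26 ≈ 26.923 -> rounds to 27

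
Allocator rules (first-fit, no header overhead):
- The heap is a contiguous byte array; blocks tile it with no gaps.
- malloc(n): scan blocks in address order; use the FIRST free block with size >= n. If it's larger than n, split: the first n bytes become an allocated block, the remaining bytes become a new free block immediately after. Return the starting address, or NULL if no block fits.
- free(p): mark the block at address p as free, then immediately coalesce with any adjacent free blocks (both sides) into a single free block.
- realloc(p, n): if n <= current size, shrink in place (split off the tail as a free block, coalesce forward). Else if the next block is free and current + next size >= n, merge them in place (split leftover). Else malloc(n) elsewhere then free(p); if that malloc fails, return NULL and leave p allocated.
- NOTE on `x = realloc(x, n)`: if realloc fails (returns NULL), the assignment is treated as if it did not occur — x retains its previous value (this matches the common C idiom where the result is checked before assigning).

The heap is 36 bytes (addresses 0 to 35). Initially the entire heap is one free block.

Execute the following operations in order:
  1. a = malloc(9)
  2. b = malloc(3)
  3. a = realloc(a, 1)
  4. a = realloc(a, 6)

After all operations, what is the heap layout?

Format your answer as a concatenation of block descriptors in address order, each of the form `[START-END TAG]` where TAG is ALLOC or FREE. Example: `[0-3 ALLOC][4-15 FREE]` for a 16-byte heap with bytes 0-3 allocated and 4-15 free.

Op 1: a = malloc(9) -> a = 0; heap: [0-8 ALLOC][9-35 FREE]
Op 2: b = malloc(3) -> b = 9; heap: [0-8 ALLOC][9-11 ALLOC][12-35 FREE]
Op 3: a = realloc(a, 1) -> a = 0; heap: [0-0 ALLOC][1-8 FREE][9-11 ALLOC][12-35 FREE]
Op 4: a = realloc(a, 6) -> a = 0; heap: [0-5 ALLOC][6-8 FREE][9-11 ALLOC][12-35 FREE]

Answer: [0-5 ALLOC][6-8 FREE][9-11 ALLOC][12-35 FREE]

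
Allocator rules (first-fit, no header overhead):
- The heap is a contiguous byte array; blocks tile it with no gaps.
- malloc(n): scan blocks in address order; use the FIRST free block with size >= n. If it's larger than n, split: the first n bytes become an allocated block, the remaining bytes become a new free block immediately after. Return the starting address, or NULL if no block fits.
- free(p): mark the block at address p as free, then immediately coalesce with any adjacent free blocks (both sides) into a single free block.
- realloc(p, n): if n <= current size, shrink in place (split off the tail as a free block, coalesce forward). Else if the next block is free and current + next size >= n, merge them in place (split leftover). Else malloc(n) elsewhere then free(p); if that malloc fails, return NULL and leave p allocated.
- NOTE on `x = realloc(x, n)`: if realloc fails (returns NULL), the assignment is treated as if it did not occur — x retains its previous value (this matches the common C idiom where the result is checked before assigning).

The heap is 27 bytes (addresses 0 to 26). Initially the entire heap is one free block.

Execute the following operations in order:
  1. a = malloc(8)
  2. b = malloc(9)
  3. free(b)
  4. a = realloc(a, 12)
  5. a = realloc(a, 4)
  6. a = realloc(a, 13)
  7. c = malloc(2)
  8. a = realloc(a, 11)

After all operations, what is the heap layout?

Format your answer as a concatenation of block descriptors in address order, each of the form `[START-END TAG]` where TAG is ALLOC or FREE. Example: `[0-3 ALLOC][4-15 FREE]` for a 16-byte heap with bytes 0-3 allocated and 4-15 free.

Op 1: a = malloc(8) -> a = 0; heap: [0-7 ALLOC][8-26 FREE]
Op 2: b = malloc(9) -> b = 8; heap: [0-7 ALLOC][8-16 ALLOC][17-26 FREE]
Op 3: free(b) -> (freed b); heap: [0-7 ALLOC][8-26 FREE]
Op 4: a = realloc(a, 12) -> a = 0; heap: [0-11 ALLOC][12-26 FREE]
Op 5: a = realloc(a, 4) -> a = 0; heap: [0-3 ALLOC][4-26 FREE]
Op 6: a = realloc(a, 13) -> a = 0; heap: [0-12 ALLOC][13-26 FREE]
Op 7: c = malloc(2) -> c = 13; heap: [0-12 ALLOC][13-14 ALLOC][15-26 FREE]
Op 8: a = realloc(a, 11) -> a = 0; heap: [0-10 ALLOC][11-12 FREE][13-14 ALLOC][15-26 FREE]

Answer: [0-10 ALLOC][11-12 FREE][13-14 ALLOC][15-26 FREE]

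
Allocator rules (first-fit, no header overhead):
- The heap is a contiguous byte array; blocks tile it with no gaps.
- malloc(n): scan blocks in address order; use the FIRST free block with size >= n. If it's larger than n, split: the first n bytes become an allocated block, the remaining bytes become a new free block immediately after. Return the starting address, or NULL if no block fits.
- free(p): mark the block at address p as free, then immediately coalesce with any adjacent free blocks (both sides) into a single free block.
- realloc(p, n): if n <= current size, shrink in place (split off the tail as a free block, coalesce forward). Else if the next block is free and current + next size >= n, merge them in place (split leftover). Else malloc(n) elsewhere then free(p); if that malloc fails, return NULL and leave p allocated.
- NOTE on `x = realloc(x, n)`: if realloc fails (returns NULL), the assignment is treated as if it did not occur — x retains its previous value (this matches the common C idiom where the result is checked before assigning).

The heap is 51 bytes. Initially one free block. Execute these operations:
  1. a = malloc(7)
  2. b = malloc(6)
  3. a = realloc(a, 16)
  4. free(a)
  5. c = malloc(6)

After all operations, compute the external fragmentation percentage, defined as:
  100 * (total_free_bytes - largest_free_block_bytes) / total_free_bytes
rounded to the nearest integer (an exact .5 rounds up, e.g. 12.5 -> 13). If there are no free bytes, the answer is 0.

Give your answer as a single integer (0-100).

Op 1: a = malloc(7) -> a = 0; heap: [0-6 ALLOC][7-50 FREE]
Op 2: b = malloc(6) -> b = 7; heap: [0-6 ALLOC][7-12 ALLOC][13-50 FREE]
Op 3: a = realloc(a, 16) -> a = 13; heap: [0-6 FREE][7-12 ALLOC][13-28 ALLOC][29-50 FREE]
Op 4: free(a) -> (freed a); heap: [0-6 FREE][7-12 ALLOC][13-50 FREE]
Op 5: c = malloc(6) -> c = 0; heap: [0-5 ALLOC][6-6 FREE][7-12 ALLOC][13-50 FREE]
Free blocks: [1 38] total_free=39 largest=38 -> 100*(39-38)/39 = 100/39 ≈ 2.564 -> rounds to 3

Answer: 3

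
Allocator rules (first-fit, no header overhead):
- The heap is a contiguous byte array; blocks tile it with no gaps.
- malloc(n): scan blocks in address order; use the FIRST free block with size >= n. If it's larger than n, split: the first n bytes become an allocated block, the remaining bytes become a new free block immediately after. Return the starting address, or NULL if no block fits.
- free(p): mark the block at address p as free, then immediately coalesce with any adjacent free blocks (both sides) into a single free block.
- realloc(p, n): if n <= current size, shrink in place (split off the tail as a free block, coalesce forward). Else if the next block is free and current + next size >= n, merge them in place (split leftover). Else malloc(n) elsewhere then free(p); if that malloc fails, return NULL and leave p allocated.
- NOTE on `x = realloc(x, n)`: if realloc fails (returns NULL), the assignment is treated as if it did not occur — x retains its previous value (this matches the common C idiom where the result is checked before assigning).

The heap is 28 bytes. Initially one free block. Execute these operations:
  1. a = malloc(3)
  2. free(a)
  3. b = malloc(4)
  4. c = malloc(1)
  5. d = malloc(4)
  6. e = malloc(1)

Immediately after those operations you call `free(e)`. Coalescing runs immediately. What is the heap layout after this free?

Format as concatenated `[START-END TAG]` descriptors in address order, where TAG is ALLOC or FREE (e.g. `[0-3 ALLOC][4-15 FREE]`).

Op 1: a = malloc(3) -> a = 0; heap: [0-2 ALLOC][3-27 FREE]
Op 2: free(a) -> (freed a); heap: [0-27 FREE]
Op 3: b = malloc(4) -> b = 0; heap: [0-3 ALLOC][4-27 FREE]
Op 4: c = malloc(1) -> c = 4; heap: [0-3 ALLOC][4-4 ALLOC][5-27 FREE]
Op 5: d = malloc(4) -> d = 5; heap: [0-3 ALLOC][4-4 ALLOC][5-8 ALLOC][9-27 FREE]
Op 6: e = malloc(1) -> e = 9; heap: [0-3 ALLOC][4-4 ALLOC][5-8 ALLOC][9-9 ALLOC][10-27 FREE]
free(e): e = 9 -> block [9-9 ALLOC]; mark free, coalesce with adjacent free neighbors -> [0-3 ALLOC][4-4 ALLOC][5-8 ALLOC][9-27 FREE]

Answer: [0-3 ALLOC][4-4 ALLOC][5-8 ALLOC][9-27 FREE]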